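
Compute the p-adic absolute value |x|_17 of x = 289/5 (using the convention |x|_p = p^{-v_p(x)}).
|289/5|_17 = 1/289

Step 1 — compute v_17(x) by factoring powers of 17 out of the numerator and denominator: v_17(289/5) = 2. Step 2 — apply |x|_p = p^{-v_p(x)} = 17^{-2} = 1/289.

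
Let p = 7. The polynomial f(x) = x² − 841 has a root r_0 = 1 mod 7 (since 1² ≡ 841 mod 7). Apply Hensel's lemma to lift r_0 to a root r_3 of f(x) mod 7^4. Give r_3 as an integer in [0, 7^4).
r_3 = 29 (mod 2401)

Hensel's recurrence: r_{i+1} = r_i − f(r_i)·(f′(r_i))^{-1} mod 7^{i+2}, with f′(x) = 2x. Iterate:
  r_0 = 1 (mod 7)
  r_1 = 29 (mod 49)
  r_2 = 29 (mod 343)
  r_3 = 29 (mod 2401)
Final: r_3 = 29, and one checks f(r_3) ≡ 0 mod 7^4.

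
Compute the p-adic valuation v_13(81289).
v_13(81289) = 3

v_13(n) is the largest exponent k such that 13^k divides n. Factor out: 81289 = 13^3 · 37. (Sign doesn't affect v_p.) So v_13(81289) = 3.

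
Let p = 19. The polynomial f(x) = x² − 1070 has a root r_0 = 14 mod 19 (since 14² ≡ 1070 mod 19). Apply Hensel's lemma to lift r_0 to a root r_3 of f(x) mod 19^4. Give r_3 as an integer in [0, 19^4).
r_3 = 56026 (mod 130321)

Hensel's recurrence: r_{i+1} = r_i − f(r_i)·(f′(r_i))^{-1} mod 19^{i+2}, with f′(x) = 2x. Iterate:
  r_0 = 14 (mod 19)
  r_1 = 71 (mod 361)
  r_2 = 1154 (mod 6859)
  r_3 = 56026 (mod 130321)
Final: r_3 = 56026, and one checks f(r_3) ≡ 0 mod 19^4.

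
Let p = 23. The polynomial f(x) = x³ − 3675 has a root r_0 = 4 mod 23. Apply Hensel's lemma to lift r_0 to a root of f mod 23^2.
r_1 = 487 (mod 529)

Hensel: r_{i+1} = r_i − f(r_i)/f′(r_i) mod 23^{i+2}, where f′(x) = 3x². Iterate:
  r_0 = 4 (mod 23)
  r_1 = 487 (mod 529)
Final: r = 487 with f(r) ≡ 0 mod 23^2.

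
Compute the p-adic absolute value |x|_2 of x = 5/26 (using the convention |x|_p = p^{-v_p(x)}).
|5/26|_2 = 2

Step 1 — compute v_2(x) by factoring powers of 2 out of the numerator and denominator: v_2(5/26) = -1. Step 2 — apply |x|_p = p^{-v_p(x)} = 2^{1} = 2.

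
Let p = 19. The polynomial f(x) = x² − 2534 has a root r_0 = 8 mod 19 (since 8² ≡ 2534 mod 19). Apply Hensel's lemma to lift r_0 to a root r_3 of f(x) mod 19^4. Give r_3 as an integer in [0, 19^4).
r_3 = 31434 (mod 130321)

Hensel's recurrence: r_{i+1} = r_i − f(r_i)·(f′(r_i))^{-1} mod 19^{i+2}, with f′(x) = 2x. Iterate:
  r_0 = 8 (mod 19)
  r_1 = 27 (mod 361)
  r_2 = 3998 (mod 6859)
  r_3 = 31434 (mod 130321)
Final: r_3 = 31434, and one checks f(r_3) ≡ 0 mod 19^4.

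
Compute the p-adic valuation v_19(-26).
v_19(-26) = 0

v_19(n) is the largest exponent k such that 19^k divides n. Factor out: -26 = -19^0 · 26. (Sign doesn't affect v_p.) So v_19(-26) = 0.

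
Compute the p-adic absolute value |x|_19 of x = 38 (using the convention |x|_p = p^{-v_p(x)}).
|38|_19 = 1/19

Step 1 — compute v_19(x) by factoring powers of 19 out of the numerator and denominator: v_19(38) = 1. Step 2 — apply |x|_p = p^{-v_p(x)} = 19^{-1} = 1/19.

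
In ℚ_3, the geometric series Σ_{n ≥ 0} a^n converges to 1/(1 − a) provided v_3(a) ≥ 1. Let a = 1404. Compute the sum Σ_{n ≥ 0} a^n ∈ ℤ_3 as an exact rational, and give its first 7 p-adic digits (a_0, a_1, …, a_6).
Σ a^n = 1/(1 − a) = -1/1403;  first 7 digits = (1, 0, 0, 1, 2, 2, 2)

v_3(a) = 3 ≥ 1, so the series converges in ℤ_3 to 1/(1 − a) = 1/(1 − 1404) = -1/1403. Expand this rational in ℤ_3: compute digits iteratively via d_i = x_i mod 3, x_{i+1} = (x_i − d_i)/3. The first 7 digits are (1, 0, 0, 1, 2, 2, 2).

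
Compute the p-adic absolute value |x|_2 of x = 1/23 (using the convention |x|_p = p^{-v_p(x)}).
|1/23|_2 = 1

Step 1 — compute v_2(x) by factoring powers of 2 out of the numerator and denominator: v_2(1/23) = 0. Step 2 — apply |x|_p = p^{-v_p(x)} = 2^{0} = 1.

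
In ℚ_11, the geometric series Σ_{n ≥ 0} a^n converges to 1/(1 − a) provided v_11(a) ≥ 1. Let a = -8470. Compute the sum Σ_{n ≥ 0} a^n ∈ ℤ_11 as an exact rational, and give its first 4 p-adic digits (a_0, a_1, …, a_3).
Σ a^n = 1/(1 − a) = 1/8471;  first 4 digits = (1, 0, 7, 4)

v_11(a) = 2 ≥ 1, so the series converges in ℤ_11 to 1/(1 − a) = 1/(1 − (-8470)) = 1/8471. Expand this rational in ℤ_11: compute digits iteratively via d_i = x_i mod 11, x_{i+1} = (x_i − d_i)/11. The first 4 digits are (1, 0, 7, 4).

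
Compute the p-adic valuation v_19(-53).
v_19(-53) = 0

v_19(n) is the largest exponent k such that 19^k divides n. Factor out: -53 = -19^0 · 53. (Sign doesn't affect v_p.) So v_19(-53) = 0.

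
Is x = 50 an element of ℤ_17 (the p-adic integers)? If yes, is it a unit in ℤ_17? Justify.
x ∈ ℤ_17^× (unit); v_17(x) = 0

ℤ_17 = {x ∈ ℚ_17 : v_17(x) ≥ 0} and ℤ_17^× = {x ∈ ℤ_17 : v_17(x) = 0}. Here v_17(50) = v_17(num) − v_17(den) = 0; compare against these criteria.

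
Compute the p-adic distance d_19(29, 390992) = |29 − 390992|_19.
d_19(29, 390992) = 1/130321

Step 1 — x − y = 29 − 390992 = -390963. Step 2 — v_19(-390963) = 4 (factor: -390963 = −(19^4 · 3); the sign does not affect v_p). Step 3 — |x − y|_19 = 19^{-4} = 1/130321.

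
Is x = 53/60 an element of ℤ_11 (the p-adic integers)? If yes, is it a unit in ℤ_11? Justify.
x ∈ ℤ_11^× (unit); v_11(x) = 0

ℤ_11 = {x ∈ ℚ_11 : v_11(x) ≥ 0} and ℤ_11^× = {x ∈ ℤ_11 : v_11(x) = 0}. Here v_11(53/60) = v_11(num) − v_11(den) = 0; compare against these criteria.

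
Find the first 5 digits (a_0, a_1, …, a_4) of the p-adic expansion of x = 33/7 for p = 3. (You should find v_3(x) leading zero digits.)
(a_0, …, a_4) = (0, 2, 2, 1, 2)

v_3(33/7) = 1, so a_0 = ... = a_0 = 0. Factor out: x = 3^1 · u with u = 11/7 a unit in ℤ_3. Expand u iteratively via a_{v+i} = u_i mod 3, u_{i+1} = (u_i − a_{v+i})/3:
  u_0 = 11/7;  a_1 = 2;  u_1 = (u_0 − 2)/3 = -1/7
  u_1 = -1/7;  a_2 = 2;  u_2 = (u_1 − 2)/3 = -5/7
  u_2 = -5/7;  a_3 = 1;  u_3 = (u_2 − 1)/3 = -4/7
  u_3 = -4/7;  a_4 = 2;  u_4 = (u_3 − 2)/3 = -6/7
Digits: (0, 2, 2, 1, 2).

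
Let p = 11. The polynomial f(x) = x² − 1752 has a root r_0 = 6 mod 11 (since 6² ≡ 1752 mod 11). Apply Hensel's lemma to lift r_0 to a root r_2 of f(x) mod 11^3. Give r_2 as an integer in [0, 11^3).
r_2 = 996 (mod 1331)

Hensel's recurrence: r_{i+1} = r_i − f(r_i)·(f′(r_i))^{-1} mod 11^{i+2}, with f′(x) = 2x. Iterate:
  r_0 = 6 (mod 11)
  r_1 = 28 (mod 121)
  r_2 = 996 (mod 1331)
Final: r_2 = 996, and one checks f(r_2) ≡ 0 mod 11^3.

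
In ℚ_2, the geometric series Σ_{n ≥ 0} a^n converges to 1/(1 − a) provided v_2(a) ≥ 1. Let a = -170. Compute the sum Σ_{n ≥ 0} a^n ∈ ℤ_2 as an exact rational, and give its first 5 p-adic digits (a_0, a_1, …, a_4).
Σ a^n = 1/(1 − a) = 1/171;  first 5 digits = (1, 1, 0, 0, 0)

v_2(a) = 1 ≥ 1, so the series converges in ℤ_2 to 1/(1 − a) = 1/(1 − (-170)) = 1/171. Expand this rational in ℤ_2: compute digits iteratively via d_i = x_i mod 2, x_{i+1} = (x_i − d_i)/2. The first 5 digits are (1, 1, 0, 0, 0).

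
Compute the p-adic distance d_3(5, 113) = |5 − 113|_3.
d_3(5, 113) = 1/27

Step 1 — x − y = 5 − 113 = -108. Step 2 — v_3(-108) = 3 (factor: -108 = −(3^3 · 4); the sign does not affect v_p). Step 3 — |x − y|_3 = 3^{-3} = 1/27.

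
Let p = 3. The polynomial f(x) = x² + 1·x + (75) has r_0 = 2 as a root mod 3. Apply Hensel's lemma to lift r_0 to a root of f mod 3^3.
r_2 = 2 (mod 27)

Hensel: r_{i+1} = r_i − f(r_i)·(f′(r_i))^{-1} mod 3^{i+2}, f′(x) = 2x + 1. Iterate:
  r_0 = 2 (mod 3)
  r_1 = 2 (mod 9)
  r_2 = 2 (mod 27)
Final: r = 2 satisfies f(r) ≡ 0 mod 3^3.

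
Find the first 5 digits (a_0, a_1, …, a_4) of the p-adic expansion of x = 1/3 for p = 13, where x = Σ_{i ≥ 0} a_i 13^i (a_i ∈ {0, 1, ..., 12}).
(a_0, …, a_4) = (9, 8, 8, 8, 8)

v_13(1/3) = 0 (numerator and denominator both coprime to 13), so x ∈ ℤ_13^×. Compute digits iteratively via a_i = x_i mod 13, x_{i+1} = (x_i − a_i)/13, with x_0 = x:
  x_0 = 1/3;  a_0 = 9;  x_1 = (x_0 − 9)/13 = -2/3
  x_1 = -2/3;  a_1 = 8;  x_2 = (x_1 − 8)/13 = -2/3
  x_2 = -2/3;  a_2 = 8;  x_3 = (x_2 − 8)/13 = -2/3
  x_3 = -2/3;  a_3 = 8;  x_4 = (x_3 − 8)/13 = -2/3
  x_4 = -2/3;  a_4 = 8;  x_5 = (x_4 − 8)/13 = -2/3
Digits: (9, 8, 8, 8, 8).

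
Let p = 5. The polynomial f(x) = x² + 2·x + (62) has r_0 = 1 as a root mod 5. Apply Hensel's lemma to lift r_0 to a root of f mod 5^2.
r_1 = 16 (mod 25)

Hensel: r_{i+1} = r_i − f(r_i)·(f′(r_i))^{-1} mod 5^{i+2}, f′(x) = 2x + 2. Iterate:
  r_0 = 1 (mod 5)
  r_1 = 16 (mod 25)
Final: r = 16 satisfies f(r) ≡ 0 mod 5^2.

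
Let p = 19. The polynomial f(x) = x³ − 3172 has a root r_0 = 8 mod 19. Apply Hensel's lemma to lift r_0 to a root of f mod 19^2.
r_1 = 255 (mod 361)

Hensel: r_{i+1} = r_i − f(r_i)/f′(r_i) mod 19^{i+2}, where f′(x) = 3x². Iterate:
  r_0 = 8 (mod 19)
  r_1 = 255 (mod 361)
Final: r = 255 with f(r) ≡ 0 mod 19^2.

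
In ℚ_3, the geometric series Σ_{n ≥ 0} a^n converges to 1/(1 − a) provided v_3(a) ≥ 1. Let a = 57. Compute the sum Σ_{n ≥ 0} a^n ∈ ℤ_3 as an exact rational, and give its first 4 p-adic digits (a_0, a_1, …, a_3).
Σ a^n = 1/(1 − a) = -1/56;  first 4 digits = (1, 1, 1, 0)

v_3(a) = 1 ≥ 1, so the series converges in ℤ_3 to 1/(1 − a) = 1/(1 − 57) = -1/56. Expand this rational in ℤ_3: compute digits iteratively via d_i = x_i mod 3, x_{i+1} = (x_i − d_i)/3. The first 4 digits are (1, 1, 1, 0).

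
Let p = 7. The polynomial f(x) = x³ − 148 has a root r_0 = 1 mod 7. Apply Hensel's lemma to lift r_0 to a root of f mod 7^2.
r_1 = 1 (mod 49)

Hensel: r_{i+1} = r_i − f(r_i)/f′(r_i) mod 7^{i+2}, where f′(x) = 3x². Iterate:
  r_0 = 1 (mod 7)
  r_1 = 1 (mod 49)
Final: r = 1 with f(r) ≡ 0 mod 7^2.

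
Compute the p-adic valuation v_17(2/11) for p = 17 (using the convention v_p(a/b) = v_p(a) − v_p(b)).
v_17(2/11) = 0

Factor powers of 17 from the numerator and denominator of the reduced fraction: 2 = 17^0 · 2 and 11 = 17^0 · 11. Apply v_p(a/b) = v_p(a) − v_p(b): v_17(2/11) = 0 − 0 = 0.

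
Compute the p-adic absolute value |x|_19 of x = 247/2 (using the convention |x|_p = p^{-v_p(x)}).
|247/2|_19 = 1/19

Step 1 — compute v_19(x) by factoring powers of 19 out of the numerator and denominator: v_19(247/2) = 1. Step 2 — apply |x|_p = p^{-v_p(x)} = 19^{-1} = 1/19.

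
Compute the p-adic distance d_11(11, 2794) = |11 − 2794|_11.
d_11(11, 2794) = 1/121

Step 1 — x − y = 11 − 2794 = -2783. Step 2 — v_11(-2783) = 2 (factor: -2783 = −(11^2 · 23); the sign does not affect v_p). Step 3 — |x − y|_11 = 11^{-2} = 1/121.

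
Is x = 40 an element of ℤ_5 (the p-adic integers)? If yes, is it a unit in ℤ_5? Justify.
x ∈ ℤ_5 but not a unit; v_5(x) = 1 > 0

ℤ_5 = {x ∈ ℚ_5 : v_5(x) ≥ 0} and ℤ_5^× = {x ∈ ℤ_5 : v_5(x) = 0}. Here v_5(40) = v_5(num) − v_5(den) = 1; compare against these criteria.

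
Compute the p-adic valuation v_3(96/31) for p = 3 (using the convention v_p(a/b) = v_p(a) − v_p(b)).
v_3(96/31) = 1

Factor powers of 3 from the numerator and denominator of the reduced fraction: 96 = 3^1 · 32 and 31 = 3^0 · 31. Apply v_p(a/b) = v_p(a) − v_p(b): v_3(96/31) = 1 − 0 = 1.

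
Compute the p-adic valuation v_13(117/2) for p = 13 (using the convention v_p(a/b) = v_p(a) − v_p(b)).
v_13(117/2) = 1

Factor powers of 13 from the numerator and denominator of the reduced fraction: 117 = 13^1 · 9 and 2 = 13^0 · 2. Apply v_p(a/b) = v_p(a) − v_p(b): v_13(117/2) = 1 − 0 = 1.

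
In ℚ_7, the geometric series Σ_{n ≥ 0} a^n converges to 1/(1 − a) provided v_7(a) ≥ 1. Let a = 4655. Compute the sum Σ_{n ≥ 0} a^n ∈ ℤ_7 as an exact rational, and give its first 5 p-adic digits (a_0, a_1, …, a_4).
Σ a^n = 1/(1 − a) = -1/4654;  first 5 digits = (1, 0, 4, 6, 3)

v_7(a) = 2 ≥ 1, so the series converges in ℤ_7 to 1/(1 − a) = 1/(1 − 4655) = -1/4654. Expand this rational in ℤ_7: compute digits iteratively via d_i = x_i mod 7, x_{i+1} = (x_i − d_i)/7. The first 5 digits are (1, 0, 4, 6, 3).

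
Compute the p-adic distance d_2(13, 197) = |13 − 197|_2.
d_2(13, 197) = 1/8

Step 1 — x − y = 13 − 197 = -184. Step 2 — v_2(-184) = 3 (factor: -184 = −(2^3 · 23); the sign does not affect v_p). Step 3 — |x − y|_2 = 2^{-3} = 1/8.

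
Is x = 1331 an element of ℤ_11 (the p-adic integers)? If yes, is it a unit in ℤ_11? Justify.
x ∈ ℤ_11 but not a unit; v_11(x) = 3 > 0

ℤ_11 = {x ∈ ℚ_11 : v_11(x) ≥ 0} and ℤ_11^× = {x ∈ ℤ_11 : v_11(x) = 0}. Here v_11(1331) = v_11(num) − v_11(den) = 3; compare against these criteria.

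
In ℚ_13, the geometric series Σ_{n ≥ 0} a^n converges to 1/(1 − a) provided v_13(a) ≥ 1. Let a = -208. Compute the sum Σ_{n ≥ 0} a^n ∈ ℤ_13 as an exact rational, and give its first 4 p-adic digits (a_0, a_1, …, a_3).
Σ a^n = 1/(1 − a) = 1/209;  first 4 digits = (1, 10, 7, 5)

v_13(a) = 1 ≥ 1, so the series converges in ℤ_13 to 1/(1 − a) = 1/(1 − (-208)) = 1/209. Expand this rational in ℤ_13: compute digits iteratively via d_i = x_i mod 13, x_{i+1} = (x_i − d_i)/13. The first 4 digits are (1, 10, 7, 5).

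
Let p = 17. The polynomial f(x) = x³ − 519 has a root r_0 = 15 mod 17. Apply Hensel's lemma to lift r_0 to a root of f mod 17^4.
r_3 = 83009 (mod 83521)

Hensel: r_{i+1} = r_i − f(r_i)/f′(r_i) mod 17^{i+2}, where f′(x) = 3x². Iterate:
  r_0 = 15 (mod 17)
  r_1 = 66 (mod 289)
  r_2 = 4401 (mod 4913)
  r_3 = 83009 (mod 83521)
Final: r = 83009 with f(r) ≡ 0 mod 17^4.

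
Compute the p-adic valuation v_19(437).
v_19(437) = 1

v_19(n) is the largest exponent k such that 19^k divides n. Factor out: 437 = 19^1 · 23. (Sign doesn't affect v_p.) So v_19(437) = 1.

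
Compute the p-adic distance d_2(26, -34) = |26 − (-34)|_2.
d_2(26, -34) = 1/4

Step 1 — x − y = 26 − (-34) = 60. Step 2 — v_2(60) = 2 (factor: 60 = (2^2 · 15); the sign does not affect v_p). Step 3 — |x − y|_2 = 2^{-2} = 1/4.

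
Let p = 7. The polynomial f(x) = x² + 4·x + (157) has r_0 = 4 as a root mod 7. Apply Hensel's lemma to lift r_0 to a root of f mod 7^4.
r_3 = 809 (mod 2401)

Hensel: r_{i+1} = r_i − f(r_i)·(f′(r_i))^{-1} mod 7^{i+2}, f′(x) = 2x + 4. Iterate:
  r_0 = 4 (mod 7)
  r_1 = 25 (mod 49)
  r_2 = 123 (mod 343)
  r_3 = 809 (mod 2401)
Final: r = 809 satisfies f(r) ≡ 0 mod 7^4.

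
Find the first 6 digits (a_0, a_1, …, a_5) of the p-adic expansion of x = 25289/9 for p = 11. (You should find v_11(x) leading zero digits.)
(a_0, …, a_5) = (0, 0, 0, 7, 2, 1)

v_11(25289/9) = 3, so a_0 = ... = a_2 = 0. Factor out: x = 11^3 · u with u = 19/9 a unit in ℤ_11. Expand u iteratively via a_{v+i} = u_i mod 11, u_{i+1} = (u_i − a_{v+i})/11:
  u_0 = 19/9;  a_3 = 7;  u_1 = (u_0 − 7)/11 = -4/9
  u_1 = -4/9;  a_4 = 2;  u_2 = (u_1 − 2)/11 = -2/9
  u_2 = -2/9;  a_5 = 1;  u_3 = (u_2 − 1)/11 = -1/9
Digits: (0, 0, 0, 7, 2, 1).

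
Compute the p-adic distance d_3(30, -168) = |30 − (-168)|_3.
d_3(30, -168) = 1/9

Step 1 — x − y = 30 − (-168) = 198. Step 2 — v_3(198) = 2 (factor: 198 = (3^2 · 22); the sign does not affect v_p). Step 3 — |x − y|_3 = 3^{-2} = 1/9.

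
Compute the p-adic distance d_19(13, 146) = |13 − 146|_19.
d_19(13, 146) = 1/19

Step 1 — x − y = 13 − 146 = -133. Step 2 — v_19(-133) = 1 (factor: -133 = −(19^1 · 7); the sign does not affect v_p). Step 3 — |x − y|_19 = 19^{-1} = 1/19.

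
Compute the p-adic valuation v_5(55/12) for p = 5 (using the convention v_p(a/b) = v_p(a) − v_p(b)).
v_5(55/12) = 1

Factor powers of 5 from the numerator and denominator of the reduced fraction: 55 = 5^1 · 11 and 12 = 5^0 · 12. Apply v_p(a/b) = v_p(a) − v_p(b): v_5(55/12) = 1 − 0 = 1.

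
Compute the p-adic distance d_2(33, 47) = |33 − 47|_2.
d_2(33, 47) = 1/2

Step 1 — x − y = 33 − 47 = -14. Step 2 — v_2(-14) = 1 (factor: -14 = −(2^1 · 7); the sign does not affect v_p). Step 3 — |x − y|_2 = 2^{-1} = 1/2.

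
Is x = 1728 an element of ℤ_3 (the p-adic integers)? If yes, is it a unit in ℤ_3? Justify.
x ∈ ℤ_3 but not a unit; v_3(x) = 3 > 0

ℤ_3 = {x ∈ ℚ_3 : v_3(x) ≥ 0} and ℤ_3^× = {x ∈ ℤ_3 : v_3(x) = 0}. Here v_3(1728) = v_3(num) − v_3(den) = 3; compare against these criteria.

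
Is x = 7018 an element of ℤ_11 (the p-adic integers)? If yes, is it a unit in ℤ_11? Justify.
x ∈ ℤ_11 but not a unit; v_11(x) = 2 > 0

ℤ_11 = {x ∈ ℚ_11 : v_11(x) ≥ 0} and ℤ_11^× = {x ∈ ℤ_11 : v_11(x) = 0}. Here v_11(7018) = v_11(num) − v_11(den) = 2; compare against these criteria.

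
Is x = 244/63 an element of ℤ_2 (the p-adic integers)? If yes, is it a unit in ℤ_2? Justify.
x ∈ ℤ_2 but not a unit; v_2(x) = 2 > 0

ℤ_2 = {x ∈ ℚ_2 : v_2(x) ≥ 0} and ℤ_2^× = {x ∈ ℤ_2 : v_2(x) = 0}. Here v_2(244/63) = v_2(num) − v_2(den) = 2; compare against these criteria.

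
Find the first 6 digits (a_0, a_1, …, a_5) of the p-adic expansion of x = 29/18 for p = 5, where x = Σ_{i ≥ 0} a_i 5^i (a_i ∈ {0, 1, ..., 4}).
(a_0, …, a_5) = (3, 0, 3, 3, 4, 1)

v_5(29/18) = 0 (numerator and denominator both coprime to 5), so x ∈ ℤ_5^×. Compute digits iteratively via a_i = x_i mod 5, x_{i+1} = (x_i − a_i)/5, with x_0 = x:
  x_0 = 29/18;  a_0 = 3;  x_1 = (x_0 − 3)/5 = -5/18
  x_1 = -5/18;  a_1 = 0;  x_2 = (x_1 − 0)/5 = -1/18
  x_2 = -1/18;  a_2 = 3;  x_3 = (x_2 − 3)/5 = -11/18
  x_3 = -11/18;  a_3 = 3;  x_4 = (x_3 − 3)/5 = -13/18
  x_4 = -13/18;  a_4 = 4;  x_5 = (x_4 − 4)/5 = -17/18
  x_5 = -17/18;  a_5 = 1;  x_6 = (x_5 − 1)/5 = -7/18
Digits: (3, 0, 3, 3, 4, 1).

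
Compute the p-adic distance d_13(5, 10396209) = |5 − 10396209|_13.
d_13(5, 10396209) = 1/371293

Step 1 — x − y = 5 − 10396209 = -10396204. Step 2 — v_13(-10396204) = 5 (factor: -10396204 = −(13^5 · 28); the sign does not affect v_p). Step 3 — |x − y|_13 = 13^{-5} = 1/371293.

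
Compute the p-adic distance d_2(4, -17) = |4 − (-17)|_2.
d_2(4, -17) = 1

Step 1 — x − y = 4 − (-17) = 21. Step 2 — v_2(21) = 0 (factor: 21 = (2^0 · 21); the sign does not affect v_p). Step 3 — |x − y|_2 = 2^{0} = 1.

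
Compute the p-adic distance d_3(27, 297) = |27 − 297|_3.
d_3(27, 297) = 1/27

Step 1 — x − y = 27 − 297 = -270. Step 2 — v_3(-270) = 3 (factor: -270 = −(3^3 · 10); the sign does not affect v_p). Step 3 — |x − y|_3 = 3^{-3} = 1/27.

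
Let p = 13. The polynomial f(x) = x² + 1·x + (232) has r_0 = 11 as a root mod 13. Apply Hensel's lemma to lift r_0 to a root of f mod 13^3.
r_2 = 2104 (mod 2197)

Hensel: r_{i+1} = r_i − f(r_i)·(f′(r_i))^{-1} mod 13^{i+2}, f′(x) = 2x + 1. Iterate:
  r_0 = 11 (mod 13)
  r_1 = 76 (mod 169)
  r_2 = 2104 (mod 2197)
Final: r = 2104 satisfies f(r) ≡ 0 mod 13^3.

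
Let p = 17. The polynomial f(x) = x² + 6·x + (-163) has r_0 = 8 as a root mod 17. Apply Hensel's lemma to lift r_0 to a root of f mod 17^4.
r_3 = 46027 (mod 83521)

Hensel: r_{i+1} = r_i − f(r_i)·(f′(r_i))^{-1} mod 17^{i+2}, f′(x) = 2x + 6. Iterate:
  r_0 = 8 (mod 17)
  r_1 = 76 (mod 289)
  r_2 = 1810 (mod 4913)
  r_3 = 46027 (mod 83521)
Final: r = 46027 satisfies f(r) ≡ 0 mod 17^4.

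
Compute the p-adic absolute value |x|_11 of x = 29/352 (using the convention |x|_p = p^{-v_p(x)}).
|29/352|_11 = 11

Step 1 — compute v_11(x) by factoring powers of 11 out of the numerator and denominator: v_11(29/352) = -1. Step 2 — apply |x|_p = p^{-v_p(x)} = 11^{1} = 11.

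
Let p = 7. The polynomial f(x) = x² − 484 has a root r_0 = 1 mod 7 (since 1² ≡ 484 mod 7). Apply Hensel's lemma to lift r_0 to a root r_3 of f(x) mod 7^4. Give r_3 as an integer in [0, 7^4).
r_3 = 22 (mod 2401)

Hensel's recurrence: r_{i+1} = r_i − f(r_i)·(f′(r_i))^{-1} mod 7^{i+2}, with f′(x) = 2x. Iterate:
  r_0 = 1 (mod 7)
  r_1 = 22 (mod 49)
  r_2 = 22 (mod 343)
  r_3 = 22 (mod 2401)
Final: r_3 = 22, and one checks f(r_3) ≡ 0 mod 7^4.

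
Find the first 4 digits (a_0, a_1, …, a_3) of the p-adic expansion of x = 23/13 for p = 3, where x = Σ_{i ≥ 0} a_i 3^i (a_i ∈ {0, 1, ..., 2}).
(a_0, …, a_3) = (2, 2, 0, 0)

v_3(23/13) = 0 (numerator and denominator both coprime to 3), so x ∈ ℤ_3^×. Compute digits iteratively via a_i = x_i mod 3, x_{i+1} = (x_i − a_i)/3, with x_0 = x:
  x_0 = 23/13;  a_0 = 2;  x_1 = (x_0 − 2)/3 = -1/13
  x_1 = -1/13;  a_1 = 2;  x_2 = (x_1 − 2)/3 = -9/13
  x_2 = -9/13;  a_2 = 0;  x_3 = (x_2 − 0)/3 = -3/13
  x_3 = -3/13;  a_3 = 0;  x_4 = (x_3 − 0)/3 = -1/13
Digits: (2, 2, 0, 0).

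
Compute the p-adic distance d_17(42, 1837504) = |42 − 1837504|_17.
d_17(42, 1837504) = 1/83521

Step 1 — x − y = 42 − 1837504 = -1837462. Step 2 — v_17(-1837462) = 4 (factor: -1837462 = −(17^4 · 22); the sign does not affect v_p). Step 3 — |x − y|_17 = 17^{-4} = 1/83521.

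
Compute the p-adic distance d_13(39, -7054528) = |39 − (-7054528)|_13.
d_13(39, -7054528) = 1/371293

Step 1 — x − y = 39 − (-7054528) = 7054567. Step 2 — v_13(7054567) = 5 (factor: 7054567 = (13^5 · 19); the sign does not affect v_p). Step 3 — |x − y|_13 = 13^{-5} = 1/371293.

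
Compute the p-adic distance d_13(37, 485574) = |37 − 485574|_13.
d_13(37, 485574) = 1/28561

Step 1 — x − y = 37 − 485574 = -485537. Step 2 — v_13(-485537) = 4 (factor: -485537 = −(13^4 · 17); the sign does not affect v_p). Step 3 — |x − y|_13 = 13^{-4} = 1/28561.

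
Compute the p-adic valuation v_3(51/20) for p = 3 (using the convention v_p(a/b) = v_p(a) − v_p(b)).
v_3(51/20) = 1

Factor powers of 3 from the numerator and denominator of the reduced fraction: 51 = 3^1 · 17 and 20 = 3^0 · 20. Apply v_p(a/b) = v_p(a) − v_p(b): v_3(51/20) = 1 − 0 = 1.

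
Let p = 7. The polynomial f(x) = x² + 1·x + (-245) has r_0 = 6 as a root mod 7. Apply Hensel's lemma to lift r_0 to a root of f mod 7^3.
r_2 = 97 (mod 343)

Hensel: r_{i+1} = r_i − f(r_i)·(f′(r_i))^{-1} mod 7^{i+2}, f′(x) = 2x + 1. Iterate:
  r_0 = 6 (mod 7)
  r_1 = 48 (mod 49)
  r_2 = 97 (mod 343)
Final: r = 97 satisfies f(r) ≡ 0 mod 7^3.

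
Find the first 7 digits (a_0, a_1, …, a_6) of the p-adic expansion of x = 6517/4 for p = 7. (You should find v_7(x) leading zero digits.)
(a_0, …, a_6) = (0, 0, 0, 3, 2, 5, 1)

v_7(6517/4) = 3, so a_0 = ... = a_2 = 0. Factor out: x = 7^3 · u with u = 19/4 a unit in ℤ_7. Expand u iteratively via a_{v+i} = u_i mod 7, u_{i+1} = (u_i − a_{v+i})/7:
  u_0 = 19/4;  a_3 = 3;  u_1 = (u_0 − 3)/7 = 1/4
  u_1 = 1/4;  a_4 = 2;  u_2 = (u_1 − 2)/7 = -1/4
  u_2 = -1/4;  a_5 = 5;  u_3 = (u_2 − 5)/7 = -3/4
  u_3 = -3/4;  a_6 = 1;  u_4 = (u_3 − 1)/7 = -1/4
Digits: (0, 0, 0, 3, 2, 5, 1).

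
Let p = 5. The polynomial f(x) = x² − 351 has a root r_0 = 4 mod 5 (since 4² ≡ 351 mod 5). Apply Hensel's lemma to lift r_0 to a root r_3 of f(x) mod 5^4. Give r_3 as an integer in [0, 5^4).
r_3 = 449 (mod 625)

Hensel's recurrence: r_{i+1} = r_i − f(r_i)·(f′(r_i))^{-1} mod 5^{i+2}, with f′(x) = 2x. Iterate:
  r_0 = 4 (mod 5)
  r_1 = 24 (mod 25)
  r_2 = 74 (mod 125)
  r_3 = 449 (mod 625)
Final: r_3 = 449, and one checks f(r_3) ≡ 0 mod 5^4.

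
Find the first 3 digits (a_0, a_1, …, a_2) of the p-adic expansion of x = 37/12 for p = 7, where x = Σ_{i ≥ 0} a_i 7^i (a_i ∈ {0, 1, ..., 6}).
(a_0, …, a_2) = (6, 6, 2)

v_7(37/12) = 0 (numerator and denominator both coprime to 7), so x ∈ ℤ_7^×. Compute digits iteratively via a_i = x_i mod 7, x_{i+1} = (x_i − a_i)/7, with x_0 = x:
  x_0 = 37/12;  a_0 = 6;  x_1 = (x_0 − 6)/7 = -5/12
  x_1 = -5/12;  a_1 = 6;  x_2 = (x_1 − 6)/7 = -11/12
  x_2 = -11/12;  a_2 = 2;  x_3 = (x_2 − 2)/7 = -5/12
Digits: (6, 6, 2).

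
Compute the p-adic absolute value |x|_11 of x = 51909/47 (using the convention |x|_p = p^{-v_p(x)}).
|51909/47|_11 = 1/1331

Step 1 — compute v_11(x) by factoring powers of 11 out of the numerator and denominator: v_11(51909/47) = 3. Step 2 — apply |x|_p = p^{-v_p(x)} = 11^{-3} = 1/1331.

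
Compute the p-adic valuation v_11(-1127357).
v_11(-1127357) = 5

v_11(n) is the largest exponent k such that 11^k divides n. Factor out: -1127357 = -11^5 · 7. (Sign doesn't affect v_p.) So v_11(-1127357) = 5.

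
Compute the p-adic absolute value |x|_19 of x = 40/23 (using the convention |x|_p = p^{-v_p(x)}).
|40/23|_19 = 1

Step 1 — compute v_19(x) by factoring powers of 19 out of the numerator and denominator: v_19(40/23) = 0. Step 2 — apply |x|_p = p^{-v_p(x)} = 19^{0} = 1.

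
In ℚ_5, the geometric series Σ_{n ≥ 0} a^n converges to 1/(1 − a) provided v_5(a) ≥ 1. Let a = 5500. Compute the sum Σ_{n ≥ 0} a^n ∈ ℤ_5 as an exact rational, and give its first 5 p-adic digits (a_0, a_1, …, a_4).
Σ a^n = 1/(1 − a) = -1/5499;  first 5 digits = (1, 0, 0, 4, 3)

v_5(a) = 3 ≥ 1, so the series converges in ℤ_5 to 1/(1 − a) = 1/(1 − 5500) = -1/5499. Expand this rational in ℤ_5: compute digits iteratively via d_i = x_i mod 5, x_{i+1} = (x_i − d_i)/5. The first 5 digits are (1, 0, 0, 4, 3).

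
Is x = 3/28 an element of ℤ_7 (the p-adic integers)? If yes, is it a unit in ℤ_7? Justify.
x ∉ ℤ_7 (v_7(x) = -1 < 0)

ℤ_7 = {x ∈ ℚ_7 : v_7(x) ≥ 0} and ℤ_7^× = {x ∈ ℤ_7 : v_7(x) = 0}. Here v_7(3/28) = v_7(num) − v_7(den) = -1; compare against these criteria.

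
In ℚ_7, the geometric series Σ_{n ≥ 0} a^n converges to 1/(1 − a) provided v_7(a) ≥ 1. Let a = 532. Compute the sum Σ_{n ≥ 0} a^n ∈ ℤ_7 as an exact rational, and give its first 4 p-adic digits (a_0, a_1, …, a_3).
Σ a^n = 1/(1 − a) = -1/531;  first 4 digits = (1, 6, 4, 6)

v_7(a) = 1 ≥ 1, so the series converges in ℤ_7 to 1/(1 − a) = 1/(1 − 532) = -1/531. Expand this rational in ℤ_7: compute digits iteratively via d_i = x_i mod 7, x_{i+1} = (x_i − d_i)/7. The first 4 digits are (1, 6, 4, 6).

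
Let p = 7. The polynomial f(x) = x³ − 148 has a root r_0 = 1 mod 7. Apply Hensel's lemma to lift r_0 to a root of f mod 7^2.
r_1 = 1 (mod 49)

Hensel: r_{i+1} = r_i − f(r_i)/f′(r_i) mod 7^{i+2}, where f′(x) = 3x². Iterate:
  r_0 = 1 (mod 7)
  r_1 = 1 (mod 49)
Final: r = 1 with f(r) ≡ 0 mod 7^2.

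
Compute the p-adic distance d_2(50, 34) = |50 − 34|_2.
d_2(50, 34) = 1/16

Step 1 — x − y = 50 − 34 = 16. Step 2 — v_2(16) = 4 (factor: 16 = (2^4 · 1); the sign does not affect v_p). Step 3 — |x − y|_2 = 2^{-4} = 1/16.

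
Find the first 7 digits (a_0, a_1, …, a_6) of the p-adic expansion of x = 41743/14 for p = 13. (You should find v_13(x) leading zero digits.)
(a_0, …, a_6) = (0, 0, 0, 6, 8, 4, 8)

v_13(41743/14) = 3, so a_0 = ... = a_2 = 0. Factor out: x = 13^3 · u with u = 19/14 a unit in ℤ_13. Expand u iteratively via a_{v+i} = u_i mod 13, u_{i+1} = (u_i − a_{v+i})/13:
  u_0 = 19/14;  a_3 = 6;  u_1 = (u_0 − 6)/13 = -5/14
  u_1 = -5/14;  a_4 = 8;  u_2 = (u_1 − 8)/13 = -9/14
  u_2 = -9/14;  a_5 = 4;  u_3 = (u_2 − 4)/13 = -5/14
  u_3 = -5/14;  a_6 = 8;  u_4 = (u_3 − 8)/13 = -9/14
Digits: (0, 0, 0, 6, 8, 4, 8).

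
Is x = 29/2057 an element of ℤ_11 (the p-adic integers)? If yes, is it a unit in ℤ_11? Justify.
x ∉ ℤ_11 (v_11(x) = -2 < 0)

ℤ_11 = {x ∈ ℚ_11 : v_11(x) ≥ 0} and ℤ_11^× = {x ∈ ℤ_11 : v_11(x) = 0}. Here v_11(29/2057) = v_11(num) − v_11(den) = -2; compare against these criteria.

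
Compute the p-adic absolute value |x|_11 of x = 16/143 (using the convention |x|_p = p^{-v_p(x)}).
|16/143|_11 = 11

Step 1 — compute v_11(x) by factoring powers of 11 out of the numerator and denominator: v_11(16/143) = -1. Step 2 — apply |x|_p = p^{-v_p(x)} = 11^{1} = 11.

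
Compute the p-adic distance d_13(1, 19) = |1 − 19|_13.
d_13(1, 19) = 1

Step 1 — x − y = 1 − 19 = -18. Step 2 — v_13(-18) = 0 (factor: -18 = −(13^0 · 18); the sign does not affect v_p). Step 3 — |x − y|_13 = 13^{0} = 1.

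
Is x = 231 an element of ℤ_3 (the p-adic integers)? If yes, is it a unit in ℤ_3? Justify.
x ∈ ℤ_3 but not a unit; v_3(x) = 1 > 0

ℤ_3 = {x ∈ ℚ_3 : v_3(x) ≥ 0} and ℤ_3^× = {x ∈ ℤ_3 : v_3(x) = 0}. Here v_3(231) = v_3(num) − v_3(den) = 1; compare against these criteria.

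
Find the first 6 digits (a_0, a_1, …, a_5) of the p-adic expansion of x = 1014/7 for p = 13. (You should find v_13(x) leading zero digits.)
(a_0, …, a_5) = (0, 0, 12, 1, 11, 1)

v_13(1014/7) = 2, so a_0 = ... = a_1 = 0. Factor out: x = 13^2 · u with u = 6/7 a unit in ℤ_13. Expand u iteratively via a_{v+i} = u_i mod 13, u_{i+1} = (u_i − a_{v+i})/13:
  u_0 = 6/7;  a_2 = 12;  u_1 = (u_0 − 12)/13 = -6/7
  u_1 = -6/7;  a_3 = 1;  u_2 = (u_1 − 1)/13 = -1/7
  u_2 = -1/7;  a_4 = 11;  u_3 = (u_2 − 11)/13 = -6/7
  u_3 = -6/7;  a_5 = 1;  u_4 = (u_3 − 1)/13 = -1/7
Digits: (0, 0, 12, 1, 11, 1).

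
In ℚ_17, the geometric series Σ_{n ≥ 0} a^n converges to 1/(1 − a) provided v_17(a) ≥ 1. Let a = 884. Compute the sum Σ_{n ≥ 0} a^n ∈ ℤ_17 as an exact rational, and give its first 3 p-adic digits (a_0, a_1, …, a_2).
Σ a^n = 1/(1 − a) = -1/883;  first 3 digits = (1, 1, 4)

v_17(a) = 1 ≥ 1, so the series converges in ℤ_17 to 1/(1 − a) = 1/(1 − 884) = -1/883. Expand this rational in ℤ_17: compute digits iteratively via d_i = x_i mod 17, x_{i+1} = (x_i − d_i)/17. The first 3 digits are (1, 1, 4).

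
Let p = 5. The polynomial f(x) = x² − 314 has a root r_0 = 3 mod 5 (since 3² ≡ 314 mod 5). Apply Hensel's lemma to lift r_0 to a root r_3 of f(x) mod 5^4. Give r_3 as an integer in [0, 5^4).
r_3 = 258 (mod 625)

Hensel's recurrence: r_{i+1} = r_i − f(r_i)·(f′(r_i))^{-1} mod 5^{i+2}, with f′(x) = 2x. Iterate:
  r_0 = 3 (mod 5)
  r_1 = 8 (mod 25)
  r_2 = 8 (mod 125)
  r_3 = 258 (mod 625)
Final: r_3 = 258, and one checks f(r_3) ≡ 0 mod 5^4.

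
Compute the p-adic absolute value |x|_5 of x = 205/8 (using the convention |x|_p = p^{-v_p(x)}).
|205/8|_5 = 1/5

Step 1 — compute v_5(x) by factoring powers of 5 out of the numerator and denominator: v_5(205/8) = 1. Step 2 — apply |x|_p = p^{-v_p(x)} = 5^{-1} = 1/5.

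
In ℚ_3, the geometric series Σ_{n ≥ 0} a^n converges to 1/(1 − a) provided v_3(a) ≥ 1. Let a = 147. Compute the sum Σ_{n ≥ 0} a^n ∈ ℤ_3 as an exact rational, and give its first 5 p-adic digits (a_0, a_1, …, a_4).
Σ a^n = 1/(1 − a) = -1/146;  first 5 digits = (1, 1, 2, 2, 2)

v_3(a) = 1 ≥ 1, so the series converges in ℤ_3 to 1/(1 − a) = 1/(1 − 147) = -1/146. Expand this rational in ℤ_3: compute digits iteratively via d_i = x_i mod 3, x_{i+1} = (x_i − d_i)/3. The first 5 digits are (1, 1, 2, 2, 2).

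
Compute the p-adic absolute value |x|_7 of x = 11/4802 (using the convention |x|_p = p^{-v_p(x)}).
|11/4802|_7 = 2401

Step 1 — compute v_7(x) by factoring powers of 7 out of the numerator and denominator: v_7(11/4802) = -4. Step 2 — apply |x|_p = p^{-v_p(x)} = 7^{4} = 2401.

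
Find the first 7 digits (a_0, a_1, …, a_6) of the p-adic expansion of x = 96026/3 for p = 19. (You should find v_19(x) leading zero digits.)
(a_0, …, a_6) = (0, 0, 0, 11, 6, 6, 6)

v_19(96026/3) = 3, so a_0 = ... = a_2 = 0. Factor out: x = 19^3 · u with u = 14/3 a unit in ℤ_19. Expand u iteratively via a_{v+i} = u_i mod 19, u_{i+1} = (u_i − a_{v+i})/19:
  u_0 = 14/3;  a_3 = 11;  u_1 = (u_0 − 11)/19 = -1/3
  u_1 = -1/3;  a_4 = 6;  u_2 = (u_1 − 6)/19 = -1/3
  u_2 = -1/3;  a_5 = 6;  u_3 = (u_2 − 6)/19 = -1/3
  u_3 = -1/3;  a_6 = 6;  u_4 = (u_3 − 6)/19 = -1/3
Digits: (0, 0, 0, 11, 6, 6, 6).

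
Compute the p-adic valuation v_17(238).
v_17(238) = 1

v_17(n) is the largest exponent k such that 17^k divides n. Factor out: 238 = 17^1 · 14. (Sign doesn't affect v_p.) So v_17(238) = 1.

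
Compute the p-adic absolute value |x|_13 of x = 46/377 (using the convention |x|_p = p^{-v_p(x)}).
|46/377|_13 = 13

Step 1 — compute v_13(x) by factoring powers of 13 out of the numerator and denominator: v_13(46/377) = -1. Step 2 — apply |x|_p = p^{-v_p(x)} = 13^{1} = 13.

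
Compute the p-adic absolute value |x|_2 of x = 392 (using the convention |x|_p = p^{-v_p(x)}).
|392|_2 = 1/8

Step 1 — compute v_2(x) by factoring powers of 2 out of the numerator and denominator: v_2(392) = 3. Step 2 — apply |x|_p = p^{-v_p(x)} = 2^{-3} = 1/8.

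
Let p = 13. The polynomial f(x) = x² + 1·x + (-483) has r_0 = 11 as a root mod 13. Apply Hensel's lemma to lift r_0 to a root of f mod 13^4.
r_3 = 14428 (mod 28561)

Hensel: r_{i+1} = r_i − f(r_i)·(f′(r_i))^{-1} mod 13^{i+2}, f′(x) = 2x + 1. Iterate:
  r_0 = 11 (mod 13)
  r_1 = 63 (mod 169)
  r_2 = 1246 (mod 2197)
  r_3 = 14428 (mod 28561)
Final: r = 14428 satisfies f(r) ≡ 0 mod 13^4.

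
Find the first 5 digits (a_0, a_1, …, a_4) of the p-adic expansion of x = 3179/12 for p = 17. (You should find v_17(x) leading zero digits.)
(a_0, …, a_4) = (0, 0, 8, 1, 7)

v_17(3179/12) = 2, so a_0 = ... = a_1 = 0. Factor out: x = 17^2 · u with u = 11/12 a unit in ℤ_17. Expand u iteratively via a_{v+i} = u_i mod 17, u_{i+1} = (u_i − a_{v+i})/17:
  u_0 = 11/12;  a_2 = 8;  u_1 = (u_0 − 8)/17 = -5/12
  u_1 = -5/12;  a_3 = 1;  u_2 = (u_1 − 1)/17 = -1/12
  u_2 = -1/12;  a_4 = 7;  u_3 = (u_2 − 7)/17 = -5/12
Digits: (0, 0, 8, 1, 7).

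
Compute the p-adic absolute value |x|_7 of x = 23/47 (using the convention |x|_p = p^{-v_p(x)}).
|23/47|_7 = 1

Step 1 — compute v_7(x) by factoring powers of 7 out of the numerator and denominator: v_7(23/47) = 0. Step 2 — apply |x|_p = p^{-v_p(x)} = 7^{0} = 1.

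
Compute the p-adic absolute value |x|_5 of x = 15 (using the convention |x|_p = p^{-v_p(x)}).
|15|_5 = 1/5

Step 1 — compute v_5(x) by factoring powers of 5 out of the numerator and denominator: v_5(15) = 1. Step 2 — apply |x|_p = p^{-v_p(x)} = 5^{-1} = 1/5.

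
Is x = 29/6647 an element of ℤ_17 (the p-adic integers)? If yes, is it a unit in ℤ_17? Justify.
x ∉ ℤ_17 (v_17(x) = -2 < 0)

ℤ_17 = {x ∈ ℚ_17 : v_17(x) ≥ 0} and ℤ_17^× = {x ∈ ℤ_17 : v_17(x) = 0}. Here v_17(29/6647) = v_17(num) − v_17(den) = -2; compare against these criteria.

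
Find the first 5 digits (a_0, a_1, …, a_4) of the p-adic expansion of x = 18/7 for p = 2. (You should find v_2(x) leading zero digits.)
(a_0, …, a_4) = (0, 1, 1, 1, 1)

v_2(18/7) = 1, so a_0 = ... = a_0 = 0. Factor out: x = 2^1 · u with u = 9/7 a unit in ℤ_2. Expand u iteratively via a_{v+i} = u_i mod 2, u_{i+1} = (u_i − a_{v+i})/2:
  u_0 = 9/7;  a_1 = 1;  u_1 = (u_0 − 1)/2 = 1/7
  u_1 = 1/7;  a_2 = 1;  u_2 = (u_1 − 1)/2 = -3/7
  u_2 = -3/7;  a_3 = 1;  u_3 = (u_2 − 1)/2 = -5/7
  u_3 = -5/7;  a_4 = 1;  u_4 = (u_3 − 1)/2 = -6/7
Digits: (0, 1, 1, 1, 1).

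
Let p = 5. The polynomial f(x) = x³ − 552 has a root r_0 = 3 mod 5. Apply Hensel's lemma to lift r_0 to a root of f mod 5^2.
r_1 = 3 (mod 25)

Hensel: r_{i+1} = r_i − f(r_i)/f′(r_i) mod 5^{i+2}, where f′(x) = 3x². Iterate:
  r_0 = 3 (mod 5)
  r_1 = 3 (mod 25)
Final: r = 3 with f(r) ≡ 0 mod 5^2.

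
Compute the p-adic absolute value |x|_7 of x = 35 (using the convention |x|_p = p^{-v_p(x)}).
|35|_7 = 1/7

Step 1 — compute v_7(x) by factoring powers of 7 out of the numerator and denominator: v_7(35) = 1. Step 2 — apply |x|_p = p^{-v_p(x)} = 7^{-1} = 1/7.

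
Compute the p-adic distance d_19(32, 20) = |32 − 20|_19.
d_19(32, 20) = 1

Step 1 — x − y = 32 − 20 = 12. Step 2 — v_19(12) = 0 (factor: 12 = (19^0 · 12); the sign does not affect v_p). Step 3 — |x − y|_19 = 19^{0} = 1.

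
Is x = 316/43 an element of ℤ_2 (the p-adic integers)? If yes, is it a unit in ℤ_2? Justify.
x ∈ ℤ_2 but not a unit; v_2(x) = 2 > 0

ℤ_2 = {x ∈ ℚ_2 : v_2(x) ≥ 0} and ℤ_2^× = {x ∈ ℤ_2 : v_2(x) = 0}. Here v_2(316/43) = v_2(num) − v_2(den) = 2; compare against these criteria.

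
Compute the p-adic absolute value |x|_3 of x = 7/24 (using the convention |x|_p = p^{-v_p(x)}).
|7/24|_3 = 3

Step 1 — compute v_3(x) by factoring powers of 3 out of the numerator and denominator: v_3(7/24) = -1. Step 2 — apply |x|_p = p^{-v_p(x)} = 3^{1} = 3.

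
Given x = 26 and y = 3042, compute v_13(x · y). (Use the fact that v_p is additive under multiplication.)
v_13(79092) = 3

v_p(x) = 1 (factor: 26 = 13^1 · 2); v_p(y) = 2 (factor: 3042 = 13^2 · 18). Additivity: v_p(xy) = v_p(x) + v_p(y) = 1 + 2 = 3. (Direct check: xy = 79092 = 13^3 · (36).)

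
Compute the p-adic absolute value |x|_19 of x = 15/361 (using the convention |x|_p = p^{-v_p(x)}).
|15/361|_19 = 361

Step 1 — compute v_19(x) by factoring powers of 19 out of the numerator and denominator: v_19(15/361) = -2. Step 2 — apply |x|_p = p^{-v_p(x)} = 19^{2} = 361.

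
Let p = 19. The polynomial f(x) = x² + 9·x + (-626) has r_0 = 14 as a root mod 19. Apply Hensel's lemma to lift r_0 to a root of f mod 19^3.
r_2 = 5125 (mod 6859)

Hensel: r_{i+1} = r_i − f(r_i)·(f′(r_i))^{-1} mod 19^{i+2}, f′(x) = 2x + 9. Iterate:
  r_0 = 14 (mod 19)
  r_1 = 71 (mod 361)
  r_2 = 5125 (mod 6859)
Final: r = 5125 satisfies f(r) ≡ 0 mod 19^3.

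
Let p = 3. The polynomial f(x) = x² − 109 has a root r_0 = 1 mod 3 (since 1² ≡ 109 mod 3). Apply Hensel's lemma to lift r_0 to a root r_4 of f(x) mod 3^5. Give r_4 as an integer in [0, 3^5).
r_4 = 55 (mod 243)

Hensel's recurrence: r_{i+1} = r_i − f(r_i)·(f′(r_i))^{-1} mod 3^{i+2}, with f′(x) = 2x. Iterate:
  r_0 = 1 (mod 3)
  r_1 = 1 (mod 9)
  r_2 = 1 (mod 27)
  r_3 = 55 (mod 81)
  r_4 = 55 (mod 243)
Final: r_4 = 55, and one checks f(r_4) ≡ 0 mod 3^5.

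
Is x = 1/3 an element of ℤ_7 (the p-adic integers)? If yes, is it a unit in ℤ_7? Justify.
x ∈ ℤ_7^× (unit); v_7(x) = 0

ℤ_7 = {x ∈ ℚ_7 : v_7(x) ≥ 0} and ℤ_7^× = {x ∈ ℤ_7 : v_7(x) = 0}. Here v_7(1/3) = v_7(num) − v_7(den) = 0; compare against these criteria.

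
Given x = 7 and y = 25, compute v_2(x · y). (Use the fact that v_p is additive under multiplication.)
v_2(175) = 0

v_p(x) = 0 (factor: 7 = 2^0 · 7); v_p(y) = 0 (factor: 25 = 2^0 · 25). Additivity: v_p(xy) = v_p(x) + v_p(y) = 0 + 0 = 0. (Direct check: xy = 175 = 2^0 · (175).)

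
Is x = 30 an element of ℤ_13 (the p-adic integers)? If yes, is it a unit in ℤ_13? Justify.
x ∈ ℤ_13^× (unit); v_13(x) = 0

ℤ_13 = {x ∈ ℚ_13 : v_13(x) ≥ 0} and ℤ_13^× = {x ∈ ℤ_13 : v_13(x) = 0}. Here v_13(30) = v_13(num) − v_13(den) = 0; compare against these criteria.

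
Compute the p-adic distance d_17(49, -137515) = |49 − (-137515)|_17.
d_17(49, -137515) = 1/4913

Step 1 — x − y = 49 − (-137515) = 137564. Step 2 — v_17(137564) = 3 (factor: 137564 = (17^3 · 28); the sign does not affect v_p). Step 3 — |x − y|_17 = 17^{-3} = 1/4913.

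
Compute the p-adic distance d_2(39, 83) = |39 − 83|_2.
d_2(39, 83) = 1/4

Step 1 — x − y = 39 − 83 = -44. Step 2 — v_2(-44) = 2 (factor: -44 = −(2^2 · 11); the sign does not affect v_p). Step 3 — |x − y|_2 = 2^{-2} = 1/4.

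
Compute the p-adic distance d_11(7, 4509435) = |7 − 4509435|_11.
d_11(7, 4509435) = 1/161051

Step 1 — x − y = 7 − 4509435 = -4509428. Step 2 — v_11(-4509428) = 5 (factor: -4509428 = −(11^5 · 28); the sign does not affect v_p). Step 3 — |x − y|_11 = 11^{-5} = 1/161051.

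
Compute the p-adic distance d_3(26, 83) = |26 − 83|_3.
d_3(26, 83) = 1/3

Step 1 — x − y = 26 − 83 = -57. Step 2 — v_3(-57) = 1 (factor: -57 = −(3^1 · 19); the sign does not affect v_p). Step 3 — |x − y|_3 = 3^{-1} = 1/3.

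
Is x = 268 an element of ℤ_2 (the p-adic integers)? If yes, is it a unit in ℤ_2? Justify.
x ∈ ℤ_2 but not a unit; v_2(x) = 2 > 0

ℤ_2 = {x ∈ ℚ_2 : v_2(x) ≥ 0} and ℤ_2^× = {x ∈ ℤ_2 : v_2(x) = 0}. Here v_2(268) = v_2(num) − v_2(den) = 2; compare against these criteria.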